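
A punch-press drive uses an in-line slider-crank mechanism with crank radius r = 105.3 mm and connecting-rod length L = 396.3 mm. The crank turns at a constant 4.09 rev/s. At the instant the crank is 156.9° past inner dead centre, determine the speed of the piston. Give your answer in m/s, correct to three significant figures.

ω = 2π·4.09 = 25.7 rad/s
For an in-line slider-crank, x = r cosθ + √(L² − r² sin²θ), so v = −rω sinθ·[1 + r cosθ/√(L² − r² sin²θ)].
With r = 0.1053 m, L = 0.3963 m, θ = 156.9°: √(L² − r² sin²θ) = 0.39414 m.
v = −0.1053·25.7·0.39234·[1 + 0.1053·-0.91982/0.39414] = -0.80077 m/s.
|v| = 0.80077 m/s.

0.801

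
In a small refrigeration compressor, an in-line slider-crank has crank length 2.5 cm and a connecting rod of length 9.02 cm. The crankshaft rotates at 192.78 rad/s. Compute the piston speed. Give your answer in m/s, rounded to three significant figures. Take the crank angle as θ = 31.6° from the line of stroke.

3.13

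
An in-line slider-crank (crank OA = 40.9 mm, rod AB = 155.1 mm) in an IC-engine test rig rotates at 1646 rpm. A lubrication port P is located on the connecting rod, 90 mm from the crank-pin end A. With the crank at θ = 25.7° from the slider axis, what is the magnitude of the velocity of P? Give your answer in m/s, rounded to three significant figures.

ω = 172.4 rad/s.  Crank-pin speed |V_A| = rω = 7.0499 m/s, perpendicular to OA.
Rod angle: sinφ = −(r/L) sinθ ⇒ φ = -6.566°; ω_rod = −rω cosθ/√(L²−r²sin²θ) = -41.228 rad/s.
V_P = V_A + ω_rod × AP, with AP = 0.09 m along the rod.
Components: V_Px = −rω sinθ − a·ω_rod·sinφ = -3.4816 m/s;  V_Py = rω cosθ + a·ω_rod·cosφ = +2.6663 m/s.
|V_P| = √(V_Px² + V_Py²) = 4.3853 m/s.

4.39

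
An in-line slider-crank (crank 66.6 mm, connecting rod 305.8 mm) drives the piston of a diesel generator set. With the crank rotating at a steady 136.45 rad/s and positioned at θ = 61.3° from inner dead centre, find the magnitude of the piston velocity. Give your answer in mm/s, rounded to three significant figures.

8820

ω = 136.4 rad/s
For an in-line slider-crank, x = r cosθ + √(L² − r² sin²θ), so v = −rω sinθ·[1 + r cosθ/√(L² − r² sin²θ)].
With r = 0.0666 m, L = 0.3058 m, θ = 61.3°: √(L² − r² sin²θ) = 0.30017 m.
v = −0.0666·136.4·0.87715·[1 + 0.0666·0.48022/0.30017] = -8.8204 m/s.
|v| = 8.8204 m/s = 8820.4 mm/s.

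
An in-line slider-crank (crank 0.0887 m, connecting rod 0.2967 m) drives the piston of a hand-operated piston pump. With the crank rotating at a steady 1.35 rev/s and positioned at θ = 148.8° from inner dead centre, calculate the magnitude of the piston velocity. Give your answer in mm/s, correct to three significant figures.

ω = 2π·1.35 = 8.482 rad/s
For an in-line slider-crank, x = r cosθ + √(L² − r² sin²θ), so v = −rω sinθ·[1 + r cosθ/√(L² − r² sin²θ)].
With r = 0.0887 m, L = 0.2967 m, θ = 148.8°: √(L² − r² sin²θ) = 0.29312 m.
v = −0.0887·8.482·0.51803·[1 + 0.0887·-0.85536/0.29312] = -0.28887 m/s.
|v| = 0.28887 m/s = 288.87 mm/s.

289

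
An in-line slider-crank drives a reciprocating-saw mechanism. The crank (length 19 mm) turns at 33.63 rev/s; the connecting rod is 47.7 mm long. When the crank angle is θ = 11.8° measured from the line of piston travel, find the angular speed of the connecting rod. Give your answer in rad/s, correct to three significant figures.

ω = 211.3 rad/s (converted from 33.63 rev/s).
The rod makes angle φ with the slider axis where L sinφ = r sinθ; differentiating, L cosφ·φ̇ = r ω cosθ.
L cosφ = √(L² − r² sin²θ) = 0.047541 m.
|ω_rod| = r ω |cosθ| / √(L² − r² sin²θ) = 0.019·211.3·0.97887/0.047541 = 82.663 rad/s.

82.7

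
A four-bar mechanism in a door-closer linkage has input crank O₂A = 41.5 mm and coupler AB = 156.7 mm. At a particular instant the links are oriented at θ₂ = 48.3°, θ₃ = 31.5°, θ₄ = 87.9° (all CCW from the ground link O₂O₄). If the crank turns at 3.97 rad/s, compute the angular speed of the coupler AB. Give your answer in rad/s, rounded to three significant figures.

ω₂ = 3.97 rad/s
Differentiating the loop-closure r₂e^{iθ₂}+r₃e^{iθ₃}=r₁+r₄e^{iθ₄} gives r₂ω₂e^{iθ₂}+r₃ω₃e^{iθ₃}=r₄ω₄e^{iθ₄}.
Eliminating the other unknown: ω₃ = r₂ω₂ sin(θ₄−θ₂) / [r₃ sin(θ₃−θ₄)].
Numerator sine = +0.63742; denominator sine = -0.83292.
Result = 0.0415·3.97·(+0.63742) / (0.1567·(-0.83292)) = -0.80463 rad/s; magnitude 0.80463 rad/s.

0.805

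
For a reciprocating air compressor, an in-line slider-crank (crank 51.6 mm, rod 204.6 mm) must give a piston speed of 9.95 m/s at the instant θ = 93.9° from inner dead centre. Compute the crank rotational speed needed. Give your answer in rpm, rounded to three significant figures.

1880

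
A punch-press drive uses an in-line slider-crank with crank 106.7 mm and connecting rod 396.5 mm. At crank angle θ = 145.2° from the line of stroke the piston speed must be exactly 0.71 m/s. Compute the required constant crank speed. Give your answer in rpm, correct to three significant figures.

For an in-line slider-crank, |v_piston| = rω|sinθ|·[1 + r cosθ/√(L² − r² sin²θ)].
With r = 0.1067 m, L = 0.3965 m, θ = 145.2°: the bracketed kinematic factor |dx/dθ| = 0.047277 m.
ω = v/|dx/dθ| = 0.71/0.047277 = 15.018 rad/s.
N = 60ω/(2π) = 143.41 rpm.

143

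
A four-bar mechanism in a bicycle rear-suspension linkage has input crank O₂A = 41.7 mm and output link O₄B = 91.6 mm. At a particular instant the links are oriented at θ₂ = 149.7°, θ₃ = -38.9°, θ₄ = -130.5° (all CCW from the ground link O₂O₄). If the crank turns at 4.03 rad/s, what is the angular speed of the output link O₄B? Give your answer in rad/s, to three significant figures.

0.274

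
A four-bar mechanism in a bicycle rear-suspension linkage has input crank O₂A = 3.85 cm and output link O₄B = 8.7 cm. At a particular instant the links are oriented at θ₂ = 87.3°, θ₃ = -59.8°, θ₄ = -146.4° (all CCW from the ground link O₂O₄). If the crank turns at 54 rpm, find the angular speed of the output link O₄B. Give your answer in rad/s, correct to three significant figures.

1.36

ω₂ = 5.655 rad/s (from 54 rpm).
Differentiating the loop-closure r₂e^{iθ₂}+r₃e^{iθ₃}=r₁+r₄e^{iθ₄} gives r₂ω₂e^{iθ₂}+r₃ω₃e^{iθ₃}=r₄ω₄e^{iθ₄}.
Eliminating the other unknown: ω₄ = r₂ω₂ sin(θ₂−θ₃) / [r₄ sin(θ₄−θ₃)].
Numerator sine = +0.54317; denominator sine = -0.99824.
Result = 0.0385·5.655·(+0.54317) / (0.087·(-0.99824)) = -1.3617 rad/s; magnitude 1.3617 rad/s.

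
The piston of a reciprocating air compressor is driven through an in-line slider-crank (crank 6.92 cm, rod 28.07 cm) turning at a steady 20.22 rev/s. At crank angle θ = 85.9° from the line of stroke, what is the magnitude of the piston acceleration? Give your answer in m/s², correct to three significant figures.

ω = 2π·20.2 = 127 rad/s
x(θ) = r cosθ + √(L² − r² sin²θ); with ω constant, a = ω²·d²x/dθ².
d²x/dθ² = −r cosθ − r²(cos2θ)/√u − r⁴ sin²2θ/(4u^{3/2}),  u = L² − r² sin²θ = 0.0740283 m².
Substituting r = 0.0692 m, L = 0.2807 m, θ = 85.9°: d²x/dθ² = +0.012467 m.
a = ω²·d²x/dθ² = (127)²·(+0.012467) = +201.22 m/s²;  |a| = 201.22 m/s².

201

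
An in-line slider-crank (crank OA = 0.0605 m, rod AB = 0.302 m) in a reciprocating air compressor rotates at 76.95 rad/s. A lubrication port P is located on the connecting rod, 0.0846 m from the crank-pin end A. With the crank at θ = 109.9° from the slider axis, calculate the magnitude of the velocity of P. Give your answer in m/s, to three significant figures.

ω = 76.95 rad/s.  Crank-pin speed |V_A| = rω = 4.6555 m/s, perpendicular to OA.
Rod angle: sinφ = −(r/L) sinθ ⇒ φ = -10.858°; ω_rod = −rω cosθ/√(L²−r²sin²θ) = +5.3428 rad/s.
V_P = V_A + ω_rod × AP, with AP = 0.0846 m along the rod.
Components: V_Px = −rω sinθ − a·ω_rod·sinφ = -4.2923 m/s;  V_Py = rω cosθ + a·ω_rod·cosφ = -1.1407 m/s.
|V_P| = √(V_Px² + V_Py²) = 4.4413 m/s.

4.44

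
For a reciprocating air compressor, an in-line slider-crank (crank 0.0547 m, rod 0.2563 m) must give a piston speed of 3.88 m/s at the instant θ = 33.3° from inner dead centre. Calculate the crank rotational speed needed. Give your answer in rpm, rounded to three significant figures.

For an in-line slider-crank, |v_piston| = rω|sinθ|·[1 + r cosθ/√(L² − r² sin²θ)].
With r = 0.0547 m, L = 0.2563 m, θ = 33.3°: the bracketed kinematic factor |dx/dθ| = 0.035426 m.
ω = v/|dx/dθ| = 3.88/0.035426 = 109.52 rad/s.
N = 60ω/(2π) = 1045.9 rpm.

1050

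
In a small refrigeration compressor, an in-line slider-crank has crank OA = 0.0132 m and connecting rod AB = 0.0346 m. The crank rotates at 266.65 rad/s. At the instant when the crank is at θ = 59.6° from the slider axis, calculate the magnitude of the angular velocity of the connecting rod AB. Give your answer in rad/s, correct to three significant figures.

ω = 266.6 rad/s
The rod makes angle φ with the slider axis where L sinφ = r sinθ; differentiating, L cosφ·φ̇ = r ω cosθ.
L cosφ = √(L² − r² sin²θ) = 0.032673 m.
|ω_rod| = r ω |cosθ| / √(L² − r² sin²θ) = 0.0132·266.6·0.50603/0.032673 = 54.513 rad/s.

54.5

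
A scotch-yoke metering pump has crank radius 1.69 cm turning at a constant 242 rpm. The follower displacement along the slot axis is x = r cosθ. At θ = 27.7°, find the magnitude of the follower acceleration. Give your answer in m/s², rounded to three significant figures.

ω = 25.34 rad/s (from 242 rpm).
x = r cosθ ⇒ ẍ = −rω² cosθ (ω constant).
|a| = rω²|cosθ| = 0.0169·(25.34)²·|cos 27.7°| = 9.6097 m/s².

9.61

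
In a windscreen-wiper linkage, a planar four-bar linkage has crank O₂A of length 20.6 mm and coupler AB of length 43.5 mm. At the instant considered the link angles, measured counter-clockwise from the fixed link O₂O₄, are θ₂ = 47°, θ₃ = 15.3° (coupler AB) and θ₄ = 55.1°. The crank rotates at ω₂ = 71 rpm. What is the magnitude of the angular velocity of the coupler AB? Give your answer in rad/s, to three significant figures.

0.775

ω₂ = 7.435 rad/s (from 71 rpm).
Differentiating the loop-closure r₂e^{iθ₂}+r₃e^{iθ₃}=r₁+r₄e^{iθ₄} gives r₂ω₂e^{iθ₂}+r₃ω₃e^{iθ₃}=r₄ω₄e^{iθ₄}.
Eliminating the other unknown: ω₃ = r₂ω₂ sin(θ₄−θ₂) / [r₃ sin(θ₃−θ₄)].
Numerator sine = +0.14090; denominator sine = -0.64011.
Result = 0.0206·7.435·(+0.14090) / (0.0435·(-0.64011)) = -0.77504 rad/s; magnitude 0.77504 rad/s.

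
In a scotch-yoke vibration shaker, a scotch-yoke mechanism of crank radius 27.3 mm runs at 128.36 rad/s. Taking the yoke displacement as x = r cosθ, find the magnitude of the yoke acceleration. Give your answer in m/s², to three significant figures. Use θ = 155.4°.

ω = 128.4 rad/s
x = r cosθ ⇒ ẍ = −rω² cosθ (ω constant).
|a| = rω²|cosθ| = 0.0273·(128.4)²·|cos 155.4°| = 408.98 m/s².

409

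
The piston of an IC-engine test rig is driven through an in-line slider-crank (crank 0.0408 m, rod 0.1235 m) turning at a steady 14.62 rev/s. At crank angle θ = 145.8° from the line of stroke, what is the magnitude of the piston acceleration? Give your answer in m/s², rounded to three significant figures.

239

ω = 2π·14.6 = 91.86 rad/s
x(θ) = r cosθ + √(L² − r² sin²θ); with ω constant, a = ω²·d²x/dθ².
d²x/dθ² = −r cosθ − r²(cos2θ)/√u − r⁴ sin²2θ/(4u^{3/2}),  u = L² − r² sin²θ = 0.0147263 m².
Substituting r = 0.0408 m, L = 0.1235 m, θ = 145.8°: d²x/dθ² = +0.02836 m.
a = ω²·d²x/dθ² = (91.86)²·(+0.02836) = +239.31 m/s²;  |a| = 239.31 m/s².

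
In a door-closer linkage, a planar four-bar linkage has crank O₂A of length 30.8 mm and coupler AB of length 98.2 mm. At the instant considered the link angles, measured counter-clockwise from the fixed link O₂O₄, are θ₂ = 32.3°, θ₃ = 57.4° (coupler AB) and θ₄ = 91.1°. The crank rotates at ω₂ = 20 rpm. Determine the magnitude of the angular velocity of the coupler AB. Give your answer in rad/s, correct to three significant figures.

1.01

ω₂ = 2.094 rad/s (from 20 rpm).
Differentiating the loop-closure r₂e^{iθ₂}+r₃e^{iθ₃}=r₁+r₄e^{iθ₄} gives r₂ω₂e^{iθ₂}+r₃ω₃e^{iθ₃}=r₄ω₄e^{iθ₄}.
Eliminating the other unknown: ω₃ = r₂ω₂ sin(θ₄−θ₂) / [r₃ sin(θ₃−θ₄)].
Numerator sine = +0.85536; denominator sine = -0.55484.
Result = 0.0308·2.094·(+0.85536) / (0.0982·(-0.55484)) = -1.0127 rad/s; magnitude 1.0127 rad/s.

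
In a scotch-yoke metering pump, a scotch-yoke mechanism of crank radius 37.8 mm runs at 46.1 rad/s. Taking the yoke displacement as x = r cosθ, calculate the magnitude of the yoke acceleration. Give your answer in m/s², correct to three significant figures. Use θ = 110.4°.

28.0

ω = 46.1 rad/s
x = r cosθ ⇒ ẍ = −rω² cosθ (ω constant).
|a| = rω²|cosθ| = 0.0378·(46.1)²·|cos 110.4°| = 28.002 m/s².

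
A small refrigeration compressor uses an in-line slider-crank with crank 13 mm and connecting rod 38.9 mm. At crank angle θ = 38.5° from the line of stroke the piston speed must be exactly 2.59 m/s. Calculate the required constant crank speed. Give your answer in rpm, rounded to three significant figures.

2410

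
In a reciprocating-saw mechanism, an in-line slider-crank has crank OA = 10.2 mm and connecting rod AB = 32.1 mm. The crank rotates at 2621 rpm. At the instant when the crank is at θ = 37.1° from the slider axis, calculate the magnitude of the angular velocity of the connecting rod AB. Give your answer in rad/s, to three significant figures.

ω = 274.5 rad/s (converted from 2621 rpm).
The rod makes angle φ with the slider axis where L sinφ = r sinθ; differentiating, L cosφ·φ̇ = r ω cosθ.
L cosφ = √(L² − r² sin²θ) = 0.031505 m.
|ω_rod| = r ω |cosθ| / √(L² − r² sin²θ) = 0.0102·274.5·0.79758/0.031505 = 70.875 rad/s.

70.9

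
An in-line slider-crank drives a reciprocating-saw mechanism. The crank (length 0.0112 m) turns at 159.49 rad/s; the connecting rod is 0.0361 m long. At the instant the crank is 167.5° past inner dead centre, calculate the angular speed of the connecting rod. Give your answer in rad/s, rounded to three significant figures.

48.4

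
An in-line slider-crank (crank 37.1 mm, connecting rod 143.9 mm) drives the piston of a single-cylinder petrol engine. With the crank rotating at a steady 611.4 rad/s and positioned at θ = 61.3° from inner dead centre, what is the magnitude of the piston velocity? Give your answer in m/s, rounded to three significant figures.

22.4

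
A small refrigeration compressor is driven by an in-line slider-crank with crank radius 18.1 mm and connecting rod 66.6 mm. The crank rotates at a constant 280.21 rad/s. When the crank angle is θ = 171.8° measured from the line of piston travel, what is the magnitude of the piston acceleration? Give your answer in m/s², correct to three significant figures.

ω = 280.2 rad/s
x(θ) = r cosθ + √(L² − r² sin²θ); with ω constant, a = ω²·d²x/dθ².
d²x/dθ² = −r cosθ − r²(cos2θ)/√u − r⁴ sin²2θ/(4u^{3/2}),  u = L² − r² sin²θ = 0.0044289 m².
Substituting r = 0.0181 m, L = 0.0666 m, θ = 171.8°: d²x/dθ² = +0.013185 m.
a = ω²·d²x/dθ² = (280.2)²·(+0.013185) = +1035.3 m/s²;  |a| = 1035.3 m/s².

1040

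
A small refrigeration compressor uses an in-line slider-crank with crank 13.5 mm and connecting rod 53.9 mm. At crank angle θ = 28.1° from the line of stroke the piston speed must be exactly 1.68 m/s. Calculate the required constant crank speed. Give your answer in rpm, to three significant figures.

2060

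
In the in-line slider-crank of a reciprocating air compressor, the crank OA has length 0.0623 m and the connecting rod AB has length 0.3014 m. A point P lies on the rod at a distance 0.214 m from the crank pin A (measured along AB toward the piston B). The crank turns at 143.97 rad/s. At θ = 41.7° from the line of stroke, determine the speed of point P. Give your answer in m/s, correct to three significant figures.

6.91

ω = 144 rad/s.  Crank-pin speed |V_A| = rω = 8.9693 m/s, perpendicular to OA.
Rod angle: sinφ = −(r/L) sinθ ⇒ φ = -7.903°; ω_rod = −rω cosθ/√(L²−r²sin²θ) = -22.432 rad/s.
V_P = V_A + ω_rod × AP, with AP = 0.214 m along the rod.
Components: V_Px = −rω sinθ − a·ω_rod·sinφ = -6.6268 m/s;  V_Py = rω cosθ + a·ω_rod·cosφ = +1.942 m/s.
|V_P| = √(V_Px² + V_Py²) = 6.9054 m/s.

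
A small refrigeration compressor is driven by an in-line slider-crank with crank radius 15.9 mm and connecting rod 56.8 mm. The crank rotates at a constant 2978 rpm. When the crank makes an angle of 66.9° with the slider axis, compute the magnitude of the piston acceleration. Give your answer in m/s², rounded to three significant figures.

302

ω = 2π·2978/60 = 311.9 rad/s
x(θ) = r cosθ + √(L² − r² sin²θ); with ω constant, a = ω²·d²x/dθ².
d²x/dθ² = −r cosθ − r²(cos2θ)/√u − r⁴ sin²2θ/(4u^{3/2}),  u = L² − r² sin²θ = 0.00301234 m².
Substituting r = 0.0159 m, L = 0.0568 m, θ = 66.9°: d²x/dθ² = -0.0031004 m.
a = ω²·d²x/dθ² = (311.9)²·(-0.0031004) = -301.52 m/s²;  |a| = 301.52 m/s².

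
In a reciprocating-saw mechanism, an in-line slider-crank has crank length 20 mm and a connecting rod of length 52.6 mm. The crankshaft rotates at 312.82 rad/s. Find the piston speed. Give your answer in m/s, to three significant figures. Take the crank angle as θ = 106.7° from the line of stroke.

5.29

ω = 312.8 rad/s
For an in-line slider-crank, x = r cosθ + √(L² − r² sin²θ), so v = −rω sinθ·[1 + r cosθ/√(L² − r² sin²θ)].
With r = 0.02 m, L = 0.0526 m, θ = 106.7°: √(L² − r² sin²θ) = 0.048988 m.
v = −0.02·312.8·0.95782·[1 + 0.02·-0.28736/0.048988] = -5.2895 m/s.
|v| = 5.2895 m/s.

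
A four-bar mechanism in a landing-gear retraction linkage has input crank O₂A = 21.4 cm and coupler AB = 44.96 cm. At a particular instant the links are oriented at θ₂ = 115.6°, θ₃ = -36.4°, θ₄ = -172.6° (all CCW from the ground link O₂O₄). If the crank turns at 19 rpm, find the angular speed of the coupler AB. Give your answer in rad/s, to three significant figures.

ω₂ = 1.99 rad/s (from 19 rpm).
Differentiating the loop-closure r₂e^{iθ₂}+r₃e^{iθ₃}=r₁+r₄e^{iθ₄} gives r₂ω₂e^{iθ₂}+r₃ω₃e^{iθ₃}=r₄ω₄e^{iθ₄}.
Eliminating the other unknown: ω₃ = r₂ω₂ sin(θ₄−θ₂) / [r₃ sin(θ₃−θ₄)].
Numerator sine = +0.94997; denominator sine = +0.69214.
Result = 0.214·1.99·(+0.94997) / (0.4496·(+0.69214)) = +1.2998 rad/s; magnitude 1.2998 rad/s.

1.30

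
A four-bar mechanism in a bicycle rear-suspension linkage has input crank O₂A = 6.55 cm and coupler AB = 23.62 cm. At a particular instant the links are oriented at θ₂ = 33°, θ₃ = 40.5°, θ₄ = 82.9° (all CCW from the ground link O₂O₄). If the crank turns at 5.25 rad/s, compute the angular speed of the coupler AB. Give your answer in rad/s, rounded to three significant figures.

1.65

ω₂ = 5.25 rad/s
Differentiating the loop-closure r₂e^{iθ₂}+r₃e^{iθ₃}=r₁+r₄e^{iθ₄} gives r₂ω₂e^{iθ₂}+r₃ω₃e^{iθ₃}=r₄ω₄e^{iθ₄}.
Eliminating the other unknown: ω₃ = r₂ω₂ sin(θ₄−θ₂) / [r₃ sin(θ₃−θ₄)].
Numerator sine = +0.76492; denominator sine = -0.67430.
Result = 0.0655·5.25·(+0.76492) / (0.2362·(-0.67430)) = -1.6515 rad/s; magnitude 1.6515 rad/s.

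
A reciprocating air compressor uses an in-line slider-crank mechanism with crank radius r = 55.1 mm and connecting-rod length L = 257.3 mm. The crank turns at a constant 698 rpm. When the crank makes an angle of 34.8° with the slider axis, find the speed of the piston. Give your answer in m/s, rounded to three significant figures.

2.71

ω = 2π·698/60 = 73.09 rad/s
For an in-line slider-crank, x = r cosθ + √(L² − r² sin²θ), so v = −rω sinθ·[1 + r cosθ/√(L² − r² sin²θ)].
With r = 0.0551 m, L = 0.2573 m, θ = 34.8°: √(L² − r² sin²θ) = 0.25537 m.
v = −0.0551·73.09·0.57071·[1 + 0.0551·0.82115/0.25537] = -2.7058 m/s.
|v| = 2.7058 m/s.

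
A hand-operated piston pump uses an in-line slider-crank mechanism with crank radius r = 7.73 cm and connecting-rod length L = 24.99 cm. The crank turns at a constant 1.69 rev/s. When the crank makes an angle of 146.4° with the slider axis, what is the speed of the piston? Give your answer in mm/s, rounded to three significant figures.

ω = 2π·1.69 = 10.62 rad/s
For an in-line slider-crank, x = r cosθ + √(L² − r² sin²θ), so v = −rω sinθ·[1 + r cosθ/√(L² − r² sin²θ)].
With r = 0.0773 m, L = 0.2499 m, θ = 146.4°: √(L² − r² sin²θ) = 0.24621 m.
v = −0.0773·10.62·0.55339·[1 + 0.0773·-0.83292/0.24621] = -0.33545 m/s.
|v| = 0.33545 m/s = 335.45 mm/s.

335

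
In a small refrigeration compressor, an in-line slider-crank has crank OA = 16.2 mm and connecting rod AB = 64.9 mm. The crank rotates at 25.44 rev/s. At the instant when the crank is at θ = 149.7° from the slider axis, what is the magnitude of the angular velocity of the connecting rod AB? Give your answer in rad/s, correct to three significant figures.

34.7

ω = 159.8 rad/s (converted from 25.44 rev/s).
The rod makes angle φ with the slider axis where L sinφ = r sinθ; differentiating, L cosφ·φ̇ = r ω cosθ.
L cosφ = √(L² − r² sin²θ) = 0.064383 m.
|ω_rod| = r ω |cosθ| / √(L² − r² sin²θ) = 0.0162·159.8·0.86340/0.064383 = 34.726 rad/s.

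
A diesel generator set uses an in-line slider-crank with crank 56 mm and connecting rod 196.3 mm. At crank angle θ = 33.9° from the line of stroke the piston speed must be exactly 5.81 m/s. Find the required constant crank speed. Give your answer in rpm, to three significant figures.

For an in-line slider-crank, |v_piston| = rω|sinθ|·[1 + r cosθ/√(L² − r² sin²θ)].
With r = 0.056 m, L = 0.1963 m, θ = 33.9°: the bracketed kinematic factor |dx/dθ| = 0.038725 m.
ω = v/|dx/dθ| = 5.81/0.038725 = 150.03 rad/s.
N = 60ω/(2π) = 1432.7 rpm.

1430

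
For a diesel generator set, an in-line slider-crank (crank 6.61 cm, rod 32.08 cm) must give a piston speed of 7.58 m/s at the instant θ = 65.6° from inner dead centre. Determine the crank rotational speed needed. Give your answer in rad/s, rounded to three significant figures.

116

For an in-line slider-crank, |v_piston| = rω|sinθ|·[1 + r cosθ/√(L² − r² sin²θ)].
With r = 0.0661 m, L = 0.3208 m, θ = 65.6°: the bracketed kinematic factor |dx/dθ| = 0.065413 m.
ω = v/|dx/dθ| = 7.58/0.065413 = 115.88 rad/s.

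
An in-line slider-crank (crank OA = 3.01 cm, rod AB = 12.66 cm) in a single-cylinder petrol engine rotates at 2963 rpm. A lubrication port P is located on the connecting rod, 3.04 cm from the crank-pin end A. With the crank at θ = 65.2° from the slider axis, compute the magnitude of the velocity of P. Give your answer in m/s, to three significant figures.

ω = 310.3 rad/s.  Crank-pin speed |V_A| = rω = 9.3396 m/s, perpendicular to OA.
Rod angle: sinφ = −(r/L) sinθ ⇒ φ = -12.464°; ω_rod = −rω cosθ/√(L²−r²sin²θ) = -31.691 rad/s.
V_P = V_A + ω_rod × AP, with AP = 0.0304 m along the rod.
Components: V_Px = −rω sinθ − a·ω_rod·sinφ = -8.6862 m/s;  V_Py = rω cosθ + a·ω_rod·cosφ = +2.9768 m/s.
|V_P| = √(V_Px² + V_Py²) = 9.1821 m/s.

9.18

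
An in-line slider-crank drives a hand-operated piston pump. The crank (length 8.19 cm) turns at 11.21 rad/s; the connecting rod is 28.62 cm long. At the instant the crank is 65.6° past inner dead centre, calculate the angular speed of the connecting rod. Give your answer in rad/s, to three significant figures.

ω = 11.21 rad/s
The rod makes angle φ with the slider axis where L sinφ = r sinθ; differentiating, L cosφ·φ̇ = r ω cosθ.
L cosφ = √(L² − r² sin²θ) = 0.27631 m.
|ω_rod| = r ω |cosθ| / √(L² − r² sin²θ) = 0.0819·11.21·0.41310/0.27631 = 1.3726 rad/s.

1.37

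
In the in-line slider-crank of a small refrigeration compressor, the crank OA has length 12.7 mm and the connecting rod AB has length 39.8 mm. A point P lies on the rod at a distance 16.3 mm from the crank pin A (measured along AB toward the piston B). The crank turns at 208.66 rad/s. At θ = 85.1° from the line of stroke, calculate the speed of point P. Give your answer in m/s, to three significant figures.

2.67

ω = 208.7 rad/s.  Crank-pin speed |V_A| = rω = 2.65 m/s, perpendicular to OA.
Rod angle: sinφ = −(r/L) sinθ ⇒ φ = -18.538°; ω_rod = −rω cosθ/√(L²−r²sin²θ) = -5.9985 rad/s.
V_P = V_A + ω_rod × AP, with AP = 0.0163 m along the rod.
Components: V_Px = −rω sinθ − a·ω_rod·sinφ = -2.6714 m/s;  V_Py = rω cosθ + a·ω_rod·cosφ = +0.13365 m/s.
|V_P| = √(V_Px² + V_Py²) = 2.6747 m/s.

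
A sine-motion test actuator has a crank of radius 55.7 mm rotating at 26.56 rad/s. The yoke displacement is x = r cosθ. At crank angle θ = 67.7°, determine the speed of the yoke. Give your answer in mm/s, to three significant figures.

1370

ω = 26.56 rad/s
x = r cosθ ⇒ ẋ = −rω sinθ.
|v| = rω|sinθ| = 0.0557·26.56·|sin 67.7°| = 1.3687 m/s = 1368.7 mm/s.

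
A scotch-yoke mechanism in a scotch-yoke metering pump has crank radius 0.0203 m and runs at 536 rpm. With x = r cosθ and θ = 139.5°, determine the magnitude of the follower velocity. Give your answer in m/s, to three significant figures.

0.740

ω = 56.13 rad/s (from 536 rpm).
x = r cosθ ⇒ ẋ = −rω sinθ.
|v| = rω|sinθ| = 0.0203·56.13·|sin 139.5°| = 0.74 m/s.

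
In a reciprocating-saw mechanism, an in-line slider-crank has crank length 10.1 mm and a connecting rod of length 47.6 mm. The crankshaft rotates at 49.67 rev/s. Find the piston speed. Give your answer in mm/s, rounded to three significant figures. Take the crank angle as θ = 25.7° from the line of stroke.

ω = 2π·49.7 = 312.1 rad/s
For an in-line slider-crank, x = r cosθ + √(L² − r² sin²θ), so v = −rω sinθ·[1 + r cosθ/√(L² − r² sin²θ)].
With r = 0.0101 m, L = 0.0476 m, θ = 25.7°: √(L² − r² sin²θ) = 0.047398 m.
v = −0.0101·312.1·0.43366·[1 + 0.0101·0.90108/0.047398] = -1.6294 m/s.
|v| = 1.6294 m/s = 1629.4 mm/s.

1630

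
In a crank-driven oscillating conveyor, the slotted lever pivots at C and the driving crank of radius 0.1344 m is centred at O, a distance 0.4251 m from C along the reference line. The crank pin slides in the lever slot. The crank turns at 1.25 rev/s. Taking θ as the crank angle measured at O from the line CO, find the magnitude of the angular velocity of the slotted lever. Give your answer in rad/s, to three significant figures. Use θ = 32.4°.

1.76

ω = 7.854 rad/s (from 1.25 rev/s).
Crank pin A relative to C: A = (d + r cosθ, r sinθ); lever angle φ = atan2(r sinθ, d + r cosθ).
Differentiating tanφ: φ̇ = rω(d cosθ + r)/(d² + r² + 2dr cosθ).
d² + r² + 2dr cosθ = |CA|² = 0.295252 m²;  d cosθ + r = +0.49332 m.
|ω_lever| = |0.1344·7.854·+0.49332| / 0.295252 = 1.7637 rad/s.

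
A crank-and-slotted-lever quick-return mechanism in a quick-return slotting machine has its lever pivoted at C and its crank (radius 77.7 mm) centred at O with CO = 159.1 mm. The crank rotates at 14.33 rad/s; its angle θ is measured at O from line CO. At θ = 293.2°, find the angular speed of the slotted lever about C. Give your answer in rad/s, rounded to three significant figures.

ω = 14.33 rad/s
Crank pin A relative to C: A = (d + r cosθ, r sinθ); lever angle φ = atan2(r sinθ, d + r cosθ).
Differentiating tanφ: φ̇ = rω(d cosθ + r)/(d² + r² + 2dr cosθ).
d² + r² + 2dr cosθ = |CA|² = 0.04109 m²;  d cosθ + r = +0.14038 m.
|ω_lever| = |0.0777·14.33·+0.14038| / 0.04109 = 3.8039 rad/s.

3.80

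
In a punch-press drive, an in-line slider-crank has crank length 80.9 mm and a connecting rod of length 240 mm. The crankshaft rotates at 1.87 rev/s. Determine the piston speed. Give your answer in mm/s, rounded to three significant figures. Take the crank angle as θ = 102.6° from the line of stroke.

ω = 2π·1.87 = 11.75 rad/s
For an in-line slider-crank, x = r cosθ + √(L² − r² sin²θ), so v = −rω sinθ·[1 + r cosθ/√(L² − r² sin²θ)].
With r = 0.0809 m, L = 0.24 m, θ = 102.6°: √(L² − r² sin²θ) = 0.22664 m.
v = −0.0809·11.75·0.97592·[1 + 0.0809·-0.21814/0.22664] = -0.85541 m/s.
|v| = 0.85541 m/s = 855.41 mm/s.

855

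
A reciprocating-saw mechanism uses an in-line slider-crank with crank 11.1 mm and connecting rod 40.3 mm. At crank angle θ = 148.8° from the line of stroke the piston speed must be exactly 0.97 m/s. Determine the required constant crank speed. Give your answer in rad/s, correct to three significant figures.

For an in-line slider-crank, |v_piston| = rω|sinθ|·[1 + r cosθ/√(L² − r² sin²θ)].
With r = 0.0111 m, L = 0.0403 m, θ = 148.8°: the bracketed kinematic factor |dx/dθ| = 0.0043814 m.
ω = v/|dx/dθ| = 0.97/0.0043814 = 221.39 rad/s.

221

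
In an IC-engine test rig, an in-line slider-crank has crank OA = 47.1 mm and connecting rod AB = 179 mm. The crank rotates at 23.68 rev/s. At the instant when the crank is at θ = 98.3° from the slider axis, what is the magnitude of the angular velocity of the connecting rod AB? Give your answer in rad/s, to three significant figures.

5.85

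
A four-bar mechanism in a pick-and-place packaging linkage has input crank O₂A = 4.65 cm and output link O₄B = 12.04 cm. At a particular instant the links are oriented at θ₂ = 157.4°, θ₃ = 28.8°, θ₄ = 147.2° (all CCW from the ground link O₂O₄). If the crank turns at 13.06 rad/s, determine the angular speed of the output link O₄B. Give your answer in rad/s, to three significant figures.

ω₂ = 13.06 rad/s
Differentiating the loop-closure r₂e^{iθ₂}+r₃e^{iθ₃}=r₁+r₄e^{iθ₄} gives r₂ω₂e^{iθ₂}+r₃ω₃e^{iθ₃}=r₄ω₄e^{iθ₄}.
Eliminating the other unknown: ω₄ = r₂ω₂ sin(θ₂−θ₃) / [r₄ sin(θ₄−θ₃)].
Numerator sine = +0.78152; denominator sine = +0.87965.
Result = 0.0465·13.06·(+0.78152) / (0.1204·(+0.87965)) = +4.4813 rad/s; magnitude 4.4813 rad/s.

4.48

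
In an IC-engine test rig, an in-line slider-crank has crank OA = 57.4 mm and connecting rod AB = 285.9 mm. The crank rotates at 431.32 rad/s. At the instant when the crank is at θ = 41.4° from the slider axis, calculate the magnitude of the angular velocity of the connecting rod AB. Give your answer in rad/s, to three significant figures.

ω = 431.3 rad/s
The rod makes angle φ with the slider axis where L sinφ = r sinθ; differentiating, L cosφ·φ̇ = r ω cosθ.
L cosφ = √(L² − r² sin²θ) = 0.28337 m.
|ω_rod| = r ω |cosθ| / √(L² − r² sin²θ) = 0.0574·431.3·0.75011/0.28337 = 65.537 rad/s.

65.5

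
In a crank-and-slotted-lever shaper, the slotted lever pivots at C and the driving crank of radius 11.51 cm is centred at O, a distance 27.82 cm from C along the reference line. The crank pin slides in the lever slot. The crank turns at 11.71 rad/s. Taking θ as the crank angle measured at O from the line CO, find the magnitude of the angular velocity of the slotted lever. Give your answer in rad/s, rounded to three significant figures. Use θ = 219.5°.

3.26

ω = 11.71 rad/s
Crank pin A relative to C: A = (d + r cosθ, r sinθ); lever angle φ = atan2(r sinθ, d + r cosθ).
Differentiating tanφ: φ̇ = rω(d cosθ + r)/(d² + r² + 2dr cosθ).
d² + r² + 2dr cosθ = |CA|² = 0.0412271 m²;  d cosθ + r = -0.099566 m.
|ω_lever| = |0.1151·11.71·-0.099566| / 0.0412271 = 3.2551 rad/s.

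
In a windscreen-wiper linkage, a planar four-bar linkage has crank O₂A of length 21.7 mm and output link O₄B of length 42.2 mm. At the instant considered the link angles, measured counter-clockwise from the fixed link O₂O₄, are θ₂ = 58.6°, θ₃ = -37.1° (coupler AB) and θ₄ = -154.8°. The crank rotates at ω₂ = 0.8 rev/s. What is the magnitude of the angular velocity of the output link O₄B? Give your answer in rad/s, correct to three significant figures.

2.90

ω₂ = 5.027 rad/s (from 0.8 rev/s).
Differentiating the loop-closure r₂e^{iθ₂}+r₃e^{iθ₃}=r₁+r₄e^{iθ₄} gives r₂ω₂e^{iθ₂}+r₃ω₃e^{iθ₃}=r₄ω₄e^{iθ₄}.
Eliminating the other unknown: ω₄ = r₂ω₂ sin(θ₂−θ₃) / [r₄ sin(θ₄−θ₃)].
Numerator sine = +0.99506; denominator sine = -0.88539.
Result = 0.0217·5.027·(+0.99506) / (0.0422·(-0.88539)) = -2.9049 rad/s; magnitude 2.9049 rad/s.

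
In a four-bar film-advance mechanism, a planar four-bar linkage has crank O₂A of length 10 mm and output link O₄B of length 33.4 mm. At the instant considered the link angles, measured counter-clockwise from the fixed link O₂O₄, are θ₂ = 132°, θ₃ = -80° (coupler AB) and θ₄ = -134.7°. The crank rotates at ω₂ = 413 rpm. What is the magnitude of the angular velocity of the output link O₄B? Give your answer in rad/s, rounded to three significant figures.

8.41

ω₂ = 43.25 rad/s (from 413 rpm).
Differentiating the loop-closure r₂e^{iθ₂}+r₃e^{iθ₃}=r₁+r₄e^{iθ₄} gives r₂ω₂e^{iθ₂}+r₃ω₃e^{iθ₃}=r₄ω₄e^{iθ₄}.
Eliminating the other unknown: ω₄ = r₂ω₂ sin(θ₂−θ₃) / [r₄ sin(θ₄−θ₃)].
Numerator sine = -0.52992; denominator sine = -0.81614.
Result = 0.01·43.25·(-0.52992) / (0.0334·(-0.81614)) = +8.4077 rad/s; magnitude 8.4077 rad/s.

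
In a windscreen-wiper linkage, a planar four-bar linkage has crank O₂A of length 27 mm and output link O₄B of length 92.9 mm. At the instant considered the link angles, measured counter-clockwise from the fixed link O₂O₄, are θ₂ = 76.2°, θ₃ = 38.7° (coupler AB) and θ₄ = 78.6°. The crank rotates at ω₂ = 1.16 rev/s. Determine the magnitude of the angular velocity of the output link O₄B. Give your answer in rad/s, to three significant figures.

2.01

ω₂ = 7.288 rad/s (from 1.16 rev/s).
Differentiating the loop-closure r₂e^{iθ₂}+r₃e^{iθ₃}=r₁+r₄e^{iθ₄} gives r₂ω₂e^{iθ₂}+r₃ω₃e^{iθ₃}=r₄ω₄e^{iθ₄}.
Eliminating the other unknown: ω₄ = r₂ω₂ sin(θ₂−θ₃) / [r₄ sin(θ₄−θ₃)].
Numerator sine = +0.60876; denominator sine = +0.64145.
Result = 0.027·7.288·(+0.60876) / (0.0929·(+0.64145)) = +2.0103 rad/s; magnitude 2.0103 rad/s.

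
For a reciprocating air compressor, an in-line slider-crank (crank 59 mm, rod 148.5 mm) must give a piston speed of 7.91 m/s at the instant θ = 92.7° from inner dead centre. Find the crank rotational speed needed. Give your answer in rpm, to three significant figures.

For an in-line slider-crank, |v_piston| = rω|sinθ|·[1 + r cosθ/√(L² − r² sin²θ)].
With r = 0.059 m, L = 0.1485 m, θ = 92.7°: the bracketed kinematic factor |dx/dθ| = 0.057733 m.
ω = v/|dx/dθ| = 7.91/0.057733 = 137.01 rad/s.
N = 60ω/(2π) = 1308.4 rpm.

1310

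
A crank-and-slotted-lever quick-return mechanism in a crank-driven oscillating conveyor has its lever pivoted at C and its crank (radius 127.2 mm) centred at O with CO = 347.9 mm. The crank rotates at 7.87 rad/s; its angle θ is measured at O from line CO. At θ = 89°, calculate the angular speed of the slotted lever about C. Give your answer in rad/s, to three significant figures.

0.961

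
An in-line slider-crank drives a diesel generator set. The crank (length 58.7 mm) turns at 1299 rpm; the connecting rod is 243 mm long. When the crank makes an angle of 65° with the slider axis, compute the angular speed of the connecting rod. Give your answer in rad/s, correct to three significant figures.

14.2

ω = 136 rad/s (converted from 1299 rpm).
The rod makes angle φ with the slider axis where L sinφ = r sinθ; differentiating, L cosφ·φ̇ = r ω cosθ.
L cosφ = √(L² − r² sin²θ) = 0.2371 m.
|ω_rod| = r ω |cosθ| / √(L² − r² sin²θ) = 0.0587·136·0.42262/0.2371 = 14.233 rad/s.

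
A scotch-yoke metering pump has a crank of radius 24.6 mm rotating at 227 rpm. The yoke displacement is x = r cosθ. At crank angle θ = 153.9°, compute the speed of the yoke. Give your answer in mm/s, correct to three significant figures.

ω = 23.77 rad/s (from 227 rpm).
x = r cosθ ⇒ ẋ = −rω sinθ.
|v| = rω|sinθ| = 0.0246·23.77·|sin 153.9°| = 0.25727 m/s = 257.27 mm/s.

257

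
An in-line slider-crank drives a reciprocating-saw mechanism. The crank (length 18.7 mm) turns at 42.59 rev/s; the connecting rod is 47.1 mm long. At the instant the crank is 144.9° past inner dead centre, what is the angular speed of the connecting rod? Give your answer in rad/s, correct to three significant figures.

ω = 267.6 rad/s (converted from 42.59 rev/s).
The rod makes angle φ with the slider axis where L sinφ = r sinθ; differentiating, L cosφ·φ̇ = r ω cosθ.
L cosφ = √(L² − r² sin²θ) = 0.045856 m.
|ω_rod| = r ω |cosθ| / √(L² − r² sin²θ) = 0.0187·267.6·0.81815/0.045856 = 89.282 rad/s.

89.3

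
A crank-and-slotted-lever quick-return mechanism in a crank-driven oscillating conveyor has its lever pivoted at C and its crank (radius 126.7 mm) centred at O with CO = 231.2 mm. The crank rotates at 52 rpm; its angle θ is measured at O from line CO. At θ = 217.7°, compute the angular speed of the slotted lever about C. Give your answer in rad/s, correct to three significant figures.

1.68

ω = 5.445 rad/s (from 52 rpm).
Crank pin A relative to C: A = (d + r cosθ, r sinθ); lever angle φ = atan2(r sinθ, d + r cosθ).
Differentiating tanφ: φ̇ = rω(d cosθ + r)/(d² + r² + 2dr cosθ).
d² + r² + 2dr cosθ = |CA|² = 0.0231516 m²;  d cosθ + r = -0.056231 m.
|ω_lever| = |0.1267·5.445·-0.056231| / 0.0231516 = 1.6757 rad/s.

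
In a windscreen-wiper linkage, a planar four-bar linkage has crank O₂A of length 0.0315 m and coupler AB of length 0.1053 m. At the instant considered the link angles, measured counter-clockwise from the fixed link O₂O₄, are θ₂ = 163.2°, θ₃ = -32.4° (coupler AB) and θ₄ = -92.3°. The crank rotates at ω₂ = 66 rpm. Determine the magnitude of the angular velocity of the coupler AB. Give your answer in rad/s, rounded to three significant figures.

ω₂ = 6.912 rad/s (from 66 rpm).
Differentiating the loop-closure r₂e^{iθ₂}+r₃e^{iθ₃}=r₁+r₄e^{iθ₄} gives r₂ω₂e^{iθ₂}+r₃ω₃e^{iθ₃}=r₄ω₄e^{iθ₄}.
Eliminating the other unknown: ω₃ = r₂ω₂ sin(θ₄−θ₂) / [r₃ sin(θ₃−θ₄)].
Numerator sine = +0.96815; denominator sine = +0.86515.
Result = 0.0315·6.912·(+0.96815) / (0.1053·(+0.86515)) = +2.3137 rad/s; magnitude 2.3137 rad/s.

2.31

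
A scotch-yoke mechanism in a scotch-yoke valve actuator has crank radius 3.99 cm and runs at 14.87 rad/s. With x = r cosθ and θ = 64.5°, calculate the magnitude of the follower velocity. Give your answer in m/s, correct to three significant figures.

ω = 14.87 rad/s
x = r cosθ ⇒ ẋ = −rω sinθ.
|v| = rω|sinθ| = 0.0399·14.87·|sin 64.5°| = 0.53552 m/s.

0.536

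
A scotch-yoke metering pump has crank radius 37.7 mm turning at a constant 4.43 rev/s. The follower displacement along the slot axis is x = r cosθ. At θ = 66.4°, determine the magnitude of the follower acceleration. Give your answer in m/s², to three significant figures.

ω = 27.83 rad/s (from 4.43 rev/s).
x = r cosθ ⇒ ẍ = −rω² cosθ (ω constant).
|a| = rω²|cosθ| = 0.0377·(27.83)²·|cos 66.4°| = 11.694 m/s².

11.7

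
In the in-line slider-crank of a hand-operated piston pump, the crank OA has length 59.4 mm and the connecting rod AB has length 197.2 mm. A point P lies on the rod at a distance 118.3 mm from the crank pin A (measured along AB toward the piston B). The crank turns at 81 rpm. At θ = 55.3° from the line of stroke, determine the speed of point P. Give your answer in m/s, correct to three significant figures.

ω = 8.482 rad/s.  Crank-pin speed |V_A| = rω = 0.50385 m/s, perpendicular to OA.
Rod angle: sinφ = −(r/L) sinθ ⇒ φ = -14.338°; ω_rod = −rω cosθ/√(L²−r²sin²θ) = -1.5013 rad/s.
V_P = V_A + ω_rod × AP, with AP = 0.1183 m along the rod.
Components: V_Px = −rω sinθ − a·ω_rod·sinφ = -0.45822 m/s;  V_Py = rω cosθ + a·ω_rod·cosφ = +0.11476 m/s.
|V_P| = √(V_Px² + V_Py²) = 0.47237 m/s.

0.472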